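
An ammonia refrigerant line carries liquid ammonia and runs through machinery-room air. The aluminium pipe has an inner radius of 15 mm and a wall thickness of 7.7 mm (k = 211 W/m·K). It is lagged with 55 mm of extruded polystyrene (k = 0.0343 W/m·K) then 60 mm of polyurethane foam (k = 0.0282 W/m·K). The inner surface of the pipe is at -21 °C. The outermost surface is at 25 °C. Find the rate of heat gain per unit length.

q′ ≈ 5.15 W/m

For a radial system each layer contributes R = ln(r_out/r_in)/(2πkL); films add R = 1/(hA).
R_aluminium pipe wall = ln(22.7/15)/(2π×211×1) = 3.125×10^-4 K/W
R_extruded polystyrene = ln(77.7/22.7)/(2π×0.0343×1) = 5.71 K/W
R_polyurethane foam = ln(137.7/77.7)/(2π×0.0282×1) = 3.23 K/W
R_total = 8.939 K/W
Q = ΔT/R_total = 46/8.939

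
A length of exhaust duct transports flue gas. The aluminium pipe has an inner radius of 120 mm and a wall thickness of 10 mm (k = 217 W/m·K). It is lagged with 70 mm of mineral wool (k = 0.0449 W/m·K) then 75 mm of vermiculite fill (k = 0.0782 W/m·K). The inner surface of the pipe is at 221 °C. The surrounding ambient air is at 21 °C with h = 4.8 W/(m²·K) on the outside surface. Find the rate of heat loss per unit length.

q′ ≈ 87.1 W/m

Radial resistances (cylindrical: R_cond = ln(r_o/r_i)/(2πkL), R_conv = 1/(h·2πrL)):
R_aluminium pipe wall = ln(130/120)/(2π×217×1) = 5.871×10^-5 K/W
R_mineral wool = ln(200/130)/(2π×0.0449×1) = 1.527 K/W
R_vermiculite fill = ln(275/200)/(2π×0.0782×1) = 0.6481 K/W
R_outer film = 1/(h_o·2πr_oL) = 1/(4.8×2π×0.275×1) = 0.1206 K/W
R_total = 2.296 K/W
Q = ΔT/R_total = 200/2.296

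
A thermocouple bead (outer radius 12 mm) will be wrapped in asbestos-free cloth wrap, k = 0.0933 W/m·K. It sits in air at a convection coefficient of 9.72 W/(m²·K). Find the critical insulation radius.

For a sphere r_cr = 2k/h = 2×0.0933/9.72
r_cr = 19.2 mm; since the bare radius (12 mm) is below r_cr, adding a thin layer of insulation will *increase* heat loss.

r_cr ≈ 19.2 mm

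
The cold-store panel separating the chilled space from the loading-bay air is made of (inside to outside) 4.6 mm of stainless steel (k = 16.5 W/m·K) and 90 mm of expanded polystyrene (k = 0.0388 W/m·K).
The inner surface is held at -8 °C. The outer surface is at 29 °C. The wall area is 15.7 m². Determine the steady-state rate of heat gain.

Series thermal resistances:
R_stainless steel = L/(kA) = 0.0046/(16.5×15.7) = 1.776×10^-5 K/W
R_expanded polystyrene = L/(kA) = 0.09/(0.0388×15.7) = 0.1477 K/W
R_total = 0.1478 K/W
Q = ΔT / R_total = 37 / 0.1478

Q ≈ 250 W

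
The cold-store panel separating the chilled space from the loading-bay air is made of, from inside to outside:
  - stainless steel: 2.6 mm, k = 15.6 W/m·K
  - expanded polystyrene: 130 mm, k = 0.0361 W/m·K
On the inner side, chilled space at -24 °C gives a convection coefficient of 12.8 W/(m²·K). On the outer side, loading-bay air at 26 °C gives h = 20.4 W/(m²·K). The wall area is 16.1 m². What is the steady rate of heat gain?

Model the wall as resistances in series:
R_inner film = 1/(h_i·A) = 1/(12.8×16.1) = 0.004852 K/W
R_stainless steel = L/(kA) = 0.0026/(15.6×16.1) = 1.035×10^-5 K/W
R_expanded polystyrene = L/(kA) = 0.13/(0.0361×16.1) = 0.2237 K/W
R_outer film = 1/(h_o·A) = 1/(20.4×16.1) = 0.003045 K/W
R_total = 0.2316 K/W
Q = ΔT / R_total = 50 / 0.2316

Q ≈ 216 W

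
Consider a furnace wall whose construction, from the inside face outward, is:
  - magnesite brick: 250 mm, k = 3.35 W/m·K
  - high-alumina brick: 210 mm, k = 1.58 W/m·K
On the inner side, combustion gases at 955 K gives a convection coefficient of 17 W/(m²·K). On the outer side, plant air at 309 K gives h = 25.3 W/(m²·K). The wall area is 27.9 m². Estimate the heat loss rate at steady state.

Q ≈ 58900 W

Treating each layer as a thermal resistance in series:
R_inner film = 1/(h_i·A) = 1/(17×27.9) = 0.002108 K/W
R_magnesite brick = L/(kA) = 0.25/(3.35×27.9) = 0.002675 K/W
R_high-alumina brick = L/(kA) = 0.21/(1.58×27.9) = 0.004764 K/W
R_outer film = 1/(h_o·A) = 1/(25.3×27.9) = 0.001417 K/W
R_total = 0.01096 K/W
Q = ΔT / R_total = 646 / 0.01096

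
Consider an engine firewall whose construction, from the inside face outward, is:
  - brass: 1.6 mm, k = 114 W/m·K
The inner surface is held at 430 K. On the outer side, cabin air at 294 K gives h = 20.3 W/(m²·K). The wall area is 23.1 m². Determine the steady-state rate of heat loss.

Model the wall as resistances in series:
R_brass = L/(kA) = 0.0016/(114×23.1) = 6.076×10^-7 K/W
R_outer film = 1/(h_o·A) = 1/(20.3×23.1) = 0.002133 K/W
R_total = 0.002133 K/W
Q = ΔT / R_total = 136 / 0.002133

Q ≈ 63800 W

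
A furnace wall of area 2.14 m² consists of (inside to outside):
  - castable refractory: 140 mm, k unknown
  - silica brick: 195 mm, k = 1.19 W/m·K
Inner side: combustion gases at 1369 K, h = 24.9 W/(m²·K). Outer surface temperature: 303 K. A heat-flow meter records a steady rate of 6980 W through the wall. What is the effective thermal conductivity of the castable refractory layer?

k ≈ 1.14 W/(m·K)

Model the wall as resistances in series:
R_inner film = 1/(h_i·A) = 1/(24.9×2.14) = 0.01877 K/W
R_silica brick = L/(kA) = 0.195/(1.19×2.14) = 0.07657 K/W
Sum of known resistances R_other = 0.09534 K/W
Total R = ΔT/Q = 1066/6980 = 0.1527 K/W
R_castable refractory = R_total − R_other = 0.05738 K/W
k = L/(R·A) = 0.14/(0.05738×2.14)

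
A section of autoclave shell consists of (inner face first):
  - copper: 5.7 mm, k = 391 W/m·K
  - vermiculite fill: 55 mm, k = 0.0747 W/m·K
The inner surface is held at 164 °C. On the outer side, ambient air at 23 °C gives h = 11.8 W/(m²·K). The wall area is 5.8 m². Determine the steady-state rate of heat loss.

Treating each layer as a thermal resistance in series:
R_copper = L/(kA) = 0.0057/(391×5.8) = 2.513×10^-6 K/W
R_vermiculite fill = L/(kA) = 0.055/(0.0747×5.8) = 0.1269 K/W
R_outer film = 1/(h_o·A) = 1/(11.8×5.8) = 0.01461 K/W
R_total = 0.1416 K/W
Q = ΔT / R_total = 141 / 0.1416

Q ≈ 996 W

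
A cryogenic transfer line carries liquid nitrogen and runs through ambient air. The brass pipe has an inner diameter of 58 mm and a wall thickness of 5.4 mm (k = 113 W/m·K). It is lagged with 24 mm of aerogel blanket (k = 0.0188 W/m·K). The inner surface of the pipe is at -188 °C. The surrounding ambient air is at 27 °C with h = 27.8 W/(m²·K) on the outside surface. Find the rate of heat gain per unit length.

q′ ≈ 47 W/m

Treating each annulus and film as a series resistance:
R_brass pipe wall = ln(34.4/29)/(2π×113×1) = 2.405×10^-4 K/W
R_aerogel blanket = ln(58.4/34.4)/(2π×0.0188×1) = 4.481 K/W
R_outer film = 1/(h_o·2πr_oL) = 1/(27.8×2π×0.0584×1) = 0.09803 K/W
R_total = 4.579 K/W
Q = ΔT/R_total = 215/4.579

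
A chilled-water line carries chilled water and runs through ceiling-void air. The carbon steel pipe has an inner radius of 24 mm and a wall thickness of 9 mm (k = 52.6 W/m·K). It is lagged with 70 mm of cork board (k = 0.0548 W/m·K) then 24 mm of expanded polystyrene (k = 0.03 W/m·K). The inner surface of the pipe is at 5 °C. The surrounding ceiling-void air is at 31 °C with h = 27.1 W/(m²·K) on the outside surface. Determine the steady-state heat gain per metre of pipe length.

q′ ≈ 5.82 W/m

Treating each annulus and film as a series resistance:
R_carbon steel pipe wall = ln(33/24)/(2π×52.6×1) = 9.636×10^-4 K/W
R_cork board = ln(103/33)/(2π×0.0548×1) = 3.306 K/W
R_expanded polystyrene = ln(127/103)/(2π×0.03×1) = 1.111 K/W
R_outer film = 1/(h_o·2πr_oL) = 1/(27.1×2π×0.127×1) = 0.04624 K/W
R_total = 4.464 K/W
Q = ΔT/R_total = 26/4.464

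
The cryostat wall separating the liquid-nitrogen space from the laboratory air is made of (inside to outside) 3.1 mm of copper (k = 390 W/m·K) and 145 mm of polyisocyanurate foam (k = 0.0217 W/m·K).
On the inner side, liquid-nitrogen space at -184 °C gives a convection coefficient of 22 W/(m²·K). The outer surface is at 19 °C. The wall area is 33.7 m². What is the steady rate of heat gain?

Thermal resistances in series:
R_inner film = 1/(h_i·A) = 1/(22×33.7) = 0.001349 K/W
R_copper = L/(kA) = 0.0031/(390×33.7) = 2.359×10^-7 K/W
R_polyisocyanurate foam = L/(kA) = 0.145/(0.0217×33.7) = 0.1983 K/W
R_total = 0.1996 K/W
Q = ΔT / R_total = 203 / 0.1996

Q ≈ 1020 W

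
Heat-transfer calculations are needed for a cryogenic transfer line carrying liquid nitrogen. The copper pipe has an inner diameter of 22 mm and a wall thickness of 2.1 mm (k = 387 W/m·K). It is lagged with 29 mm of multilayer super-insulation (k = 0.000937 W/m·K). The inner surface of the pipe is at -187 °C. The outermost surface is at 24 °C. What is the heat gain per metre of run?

For a radial system each layer contributes R = ln(r_out/r_in)/(2πkL); films add R = 1/(hA).
R_copper pipe wall = ln(13.1/11)/(2π×387×1) = 7.185×10^-5 K/W
R_multilayer super-insulation = ln(42.1/13.1)/(2π×0.000937×1) = 198.3 K/W
R_total = 198.3 K/W
Q = ΔT/R_total = 211/198.3

q′ ≈ 1.06 W/m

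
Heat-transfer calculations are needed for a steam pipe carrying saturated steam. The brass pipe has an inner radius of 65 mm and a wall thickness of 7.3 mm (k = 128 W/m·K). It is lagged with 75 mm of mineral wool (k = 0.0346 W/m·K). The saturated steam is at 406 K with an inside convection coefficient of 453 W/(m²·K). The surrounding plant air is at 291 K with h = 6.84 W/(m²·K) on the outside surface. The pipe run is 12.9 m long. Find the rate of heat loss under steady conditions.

Treating each annulus and film as a series resistance:
R_inner film = 1/(h_i·2πr₁L) = 1/(453×2π×0.065×12.9) = 4.19×10^-4 K/W
R_brass pipe wall = ln(72.3/65)/(2π×128×12.9) = 1.026×10^-5 K/W
R_mineral wool = ln(147.3/72.3)/(2π×0.0346×12.9) = 0.2538 K/W
R_outer film = 1/(h_o·2πr_oL) = 1/(6.84×2π×0.1473×12.9) = 0.01225 K/W
R_total = 0.2664 K/W
Q = ΔT/R_total = 115/0.2664

Q ≈ 432 W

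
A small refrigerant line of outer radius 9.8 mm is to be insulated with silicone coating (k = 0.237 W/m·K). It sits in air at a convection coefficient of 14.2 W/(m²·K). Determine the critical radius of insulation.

r_cr ≈ 16.7 mm

For a cylinder r_cr = k/h = 0.237/14.2
r_cr = 16.7 mm; since the bare radius (9.8 mm) is below r_cr, adding a thin layer of insulation will *increase* heat loss.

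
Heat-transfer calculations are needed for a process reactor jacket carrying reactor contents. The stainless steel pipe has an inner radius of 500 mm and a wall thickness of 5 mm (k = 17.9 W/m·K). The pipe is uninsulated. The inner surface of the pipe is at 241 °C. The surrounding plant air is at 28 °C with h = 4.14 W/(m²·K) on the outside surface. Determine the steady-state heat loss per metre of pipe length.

Radial resistances (cylindrical: R_cond = ln(r_o/r_i)/(2πkL), R_conv = 1/(h·2πrL)):
R_stainless steel pipe wall = ln(505/500)/(2π×17.9×1) = 8.847×10^-5 K/W
R_outer film = 1/(h_o·2πr_oL) = 1/(4.14×2π×0.505×1) = 0.07613 K/W
R_total = 0.07621 K/W
Q = ΔT/R_total = 213/0.07621

q′ ≈ 2790 W/m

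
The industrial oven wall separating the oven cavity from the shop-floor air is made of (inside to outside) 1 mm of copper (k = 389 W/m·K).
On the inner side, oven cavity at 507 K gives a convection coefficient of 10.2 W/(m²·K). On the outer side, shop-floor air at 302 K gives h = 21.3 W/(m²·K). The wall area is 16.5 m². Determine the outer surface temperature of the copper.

T ≈ 368 K

Thermal resistances in series:
R_inner film = 1/(h_i·A) = 1/(10.2×16.5) = 0.005942 K/W
R_copper = L/(kA) = 0.001/(389×16.5) = 1.558×10^-7 K/W
R_outer film = 1/(h_o·A) = 1/(21.3×16.5) = 0.002845 K/W
R_total = 0.008787 K/W;  Q = ΔT/R_total = 205/0.008787 = 23330 W
T_interface = T_inner − Q·ΣR(inner→interface) = 507 − 23300×0.005942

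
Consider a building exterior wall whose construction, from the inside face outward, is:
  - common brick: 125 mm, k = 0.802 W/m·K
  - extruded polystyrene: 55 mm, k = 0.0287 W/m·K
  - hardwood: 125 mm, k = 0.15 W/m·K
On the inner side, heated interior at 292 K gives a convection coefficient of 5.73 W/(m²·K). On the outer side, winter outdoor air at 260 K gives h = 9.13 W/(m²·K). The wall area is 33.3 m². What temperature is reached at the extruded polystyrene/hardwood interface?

T ≈ 269 K

Model the wall as resistances in series:
R_inner film = 1/(h_i·A) = 1/(5.73×33.3) = 0.005241 K/W
R_common brick = L/(kA) = 0.125/(0.802×33.3) = 0.00468 K/W
R_extruded polystyrene = L/(kA) = 0.055/(0.0287×33.3) = 0.05755 K/W
R_hardwood = L/(kA) = 0.125/(0.15×33.3) = 0.02503 K/W
R_outer film = 1/(h_o·A) = 1/(9.13×33.3) = 0.003289 K/W
R_total = 0.09578 K/W;  Q = ΔT/R_total = 32/0.09578 = 334.1 W
T_interface = T_inner − Q·ΣR(inner→interface) = 292 − 334×0.06747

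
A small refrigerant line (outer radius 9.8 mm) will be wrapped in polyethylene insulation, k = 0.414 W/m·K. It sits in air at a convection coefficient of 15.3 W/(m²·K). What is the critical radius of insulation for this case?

For a cylinder r_cr = k/h = 0.414/15.3
r_cr = 27.1 mm; since the bare radius (9.8 mm) is below r_cr, adding a thin layer of insulation will *increase* heat loss.

r_cr ≈ 27.1 mm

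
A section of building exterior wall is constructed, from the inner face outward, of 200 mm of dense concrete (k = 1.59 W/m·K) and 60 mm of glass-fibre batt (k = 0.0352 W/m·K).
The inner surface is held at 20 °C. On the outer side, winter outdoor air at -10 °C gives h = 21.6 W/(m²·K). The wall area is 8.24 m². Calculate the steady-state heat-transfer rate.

Q ≈ 132 W

Using the resistance-network approach (series):
R_dense concrete = L/(kA) = 0.2/(1.59×8.24) = 0.01527 K/W
R_glass-fibre batt = L/(kA) = 0.06/(0.0352×8.24) = 0.2069 K/W
R_outer film = 1/(h_o·A) = 1/(21.6×8.24) = 0.005618 K/W
R_total = 0.2277 K/W
Q = ΔT / R_total = 30 / 0.2277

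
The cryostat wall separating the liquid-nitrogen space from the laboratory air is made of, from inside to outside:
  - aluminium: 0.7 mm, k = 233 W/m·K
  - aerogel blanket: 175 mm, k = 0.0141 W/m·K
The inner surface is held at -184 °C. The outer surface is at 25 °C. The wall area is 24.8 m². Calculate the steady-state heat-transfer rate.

Model the wall as resistances in series:
R_aluminium = L/(kA) = 0.0007/(233×24.8) = 1.211×10^-7 K/W
R_aerogel blanket = L/(kA) = 0.175/(0.0141×24.8) = 0.5005 K/W
R_total = 0.5005 K/W
Q = ΔT / R_total = 209 / 0.5005

Q ≈ 418 W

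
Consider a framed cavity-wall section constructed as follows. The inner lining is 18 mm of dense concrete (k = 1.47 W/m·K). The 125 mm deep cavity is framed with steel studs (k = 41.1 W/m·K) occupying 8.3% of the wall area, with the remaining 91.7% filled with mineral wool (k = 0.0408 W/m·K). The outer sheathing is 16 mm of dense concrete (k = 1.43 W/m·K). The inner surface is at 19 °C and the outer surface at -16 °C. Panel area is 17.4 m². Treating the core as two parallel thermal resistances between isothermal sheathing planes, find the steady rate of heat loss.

Q ≈ 10200 W

Sheathing layers in series; stud and cavity paths in parallel between them.
R_inner = 0.018/(1.47×17.4) = 7.037×10^-4 K/W
R_stud  = 0.125/(41.1×0.083×17.4) = 0.002106 K/W
R_cav   = 0.125/(0.0408×0.917×17.4) = 0.192 K/W
1/R_core = 1/R_stud + 1/R_cav → R_core = 0.002083 K/W
R_outer = 0.016/(1.43×17.4) = 6.43×10^-4 K/W
R_total = 0.00343 K/W
Q = ΔT/R_total = 35/0.00343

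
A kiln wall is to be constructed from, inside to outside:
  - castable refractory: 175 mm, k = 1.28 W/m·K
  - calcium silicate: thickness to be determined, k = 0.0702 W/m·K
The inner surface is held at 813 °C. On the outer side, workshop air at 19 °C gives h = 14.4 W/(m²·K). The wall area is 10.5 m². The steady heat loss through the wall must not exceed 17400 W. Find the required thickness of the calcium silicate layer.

Series thermal resistances:
R_castable refractory = L/(kA) = 0.175/(1.28×10.5) = 0.01302 K/W
R_outer film = 1/(h_o·A) = 1/(14.4×10.5) = 0.006614 K/W
Sum of the known resistances R_other = 0.01963 K/W
Required total resistance R_tot = ΔT/Q_allow = 794/17400 = 0.04563 K/W
R_calcium silicate = R_tot − R_other = 0.026 K/W
L = R·k·A = 0.026×0.0702×10.5

L ≈ 19.2 mm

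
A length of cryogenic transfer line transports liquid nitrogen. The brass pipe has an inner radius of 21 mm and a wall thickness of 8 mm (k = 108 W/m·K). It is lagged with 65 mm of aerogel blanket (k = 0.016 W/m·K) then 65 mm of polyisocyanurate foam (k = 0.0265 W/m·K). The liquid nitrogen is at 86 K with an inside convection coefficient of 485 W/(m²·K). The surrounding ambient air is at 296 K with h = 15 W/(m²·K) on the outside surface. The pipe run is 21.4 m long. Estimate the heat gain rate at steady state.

For a radial system each layer contributes R = ln(r_out/r_in)/(2πkL); films add R = 1/(hA).
R_inner film = 1/(h_i·2πr₁L) = 1/(485×2π×0.021×21.4) = 7.302×10^-4 K/W
R_brass pipe wall = ln(29/21)/(2π×108×21.4) = 2.223×10^-5 K/W
R_aerogel blanket = ln(94/29)/(2π×0.016×21.4) = 0.5466 K/W
R_polyisocyanurate foam = ln(159/94)/(2π×0.0265×21.4) = 0.1475 K/W
R_outer film = 1/(h_o·2πr_oL) = 1/(15×2π×0.159×21.4) = 0.003118 K/W
R_total = 0.698 K/W
Q = ΔT/R_total = 210/0.698

Q ≈ 301 W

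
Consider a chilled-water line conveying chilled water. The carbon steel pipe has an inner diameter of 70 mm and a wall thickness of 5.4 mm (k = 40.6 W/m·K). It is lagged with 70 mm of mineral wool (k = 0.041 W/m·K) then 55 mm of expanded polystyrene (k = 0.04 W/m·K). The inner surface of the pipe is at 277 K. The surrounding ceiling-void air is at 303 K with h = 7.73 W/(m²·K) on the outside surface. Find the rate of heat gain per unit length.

q′ ≈ 4.61 W/m

Cylindrical conduction, so R = ln(r₂/r₁)/(2πkL) per layer, in series:
R_carbon steel pipe wall = ln(40.4/35)/(2π×40.6×1) = 5.625×10^-4 K/W
R_mineral wool = ln(110.4/40.4)/(2π×0.041×1) = 3.902 K/W
R_expanded polystyrene = ln(165.4/110.4)/(2π×0.04×1) = 1.608 K/W
R_outer film = 1/(h_o·2πr_oL) = 1/(7.73×2π×0.1654×1) = 0.1245 K/W
R_total = 5.636 K/W
Q = ΔT/R_total = 26/5.636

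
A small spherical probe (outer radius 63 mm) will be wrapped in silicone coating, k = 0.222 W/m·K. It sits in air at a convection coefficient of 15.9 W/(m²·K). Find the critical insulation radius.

r_cr ≈ 27.9 mm

For a sphere r_cr = 2k/h = 2×0.222/15.9
r_cr = 27.9 mm; since the bare radius (63 mm) is above r_cr, any added insulation will reduce heat loss.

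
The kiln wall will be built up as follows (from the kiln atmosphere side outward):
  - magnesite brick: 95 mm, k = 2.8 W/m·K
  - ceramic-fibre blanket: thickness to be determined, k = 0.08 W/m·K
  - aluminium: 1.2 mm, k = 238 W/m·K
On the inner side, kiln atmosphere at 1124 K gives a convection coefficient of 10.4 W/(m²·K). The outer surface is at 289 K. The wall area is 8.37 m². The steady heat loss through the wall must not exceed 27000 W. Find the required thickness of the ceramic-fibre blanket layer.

Model the wall as resistances in series:
R_inner film = 1/(h_i·A) = 1/(10.4×8.37) = 0.01149 K/W
R_magnesite brick = L/(kA) = 0.095/(2.8×8.37) = 0.004054 K/W
R_aluminium = L/(kA) = 0.0012/(238×8.37) = 6.024×10^-7 K/W
Sum of the known resistances R_other = 0.01554 K/W
Required total resistance R_tot = ΔT/Q_allow = 835/27000 = 0.03093 K/W
R_ceramic-fibre blanket = R_tot − R_other = 0.01538 K/W
L = R·k·A = 0.01538×0.08×8.37

L ≈ 10.3 mm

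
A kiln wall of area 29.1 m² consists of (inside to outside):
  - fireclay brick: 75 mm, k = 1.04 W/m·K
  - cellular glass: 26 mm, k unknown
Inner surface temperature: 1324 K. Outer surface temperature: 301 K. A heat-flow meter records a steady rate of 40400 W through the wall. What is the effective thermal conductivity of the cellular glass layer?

k ≈ 0.0391 W/(m·K)

Using the resistance-network approach (series):
R_fireclay brick = L/(kA) = 0.075/(1.04×29.1) = 0.002478 K/W
Sum of known resistances R_other = 0.002478 K/W
Total R = ΔT/Q = 1023/40400 = 0.02532 K/W
R_cellular glass = R_total − R_other = 0.02284 K/W
k = L/(R·A) = 0.026/(0.02284×29.1)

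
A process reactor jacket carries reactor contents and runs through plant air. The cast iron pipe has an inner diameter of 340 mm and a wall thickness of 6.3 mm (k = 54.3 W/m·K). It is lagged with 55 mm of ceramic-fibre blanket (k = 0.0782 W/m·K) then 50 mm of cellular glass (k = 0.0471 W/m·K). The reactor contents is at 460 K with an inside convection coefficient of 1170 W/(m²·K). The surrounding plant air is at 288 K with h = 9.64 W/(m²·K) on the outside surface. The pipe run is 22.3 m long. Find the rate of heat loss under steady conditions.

Radial resistances (cylindrical: R_cond = ln(r_o/r_i)/(2πkL), R_conv = 1/(h·2πrL)):
R_inner film = 1/(h_i·2πr₁L) = 1/(1170×2π×0.17×22.3) = 3.588×10^-5 K/W
R_cast iron pipe wall = ln(176.3/170)/(2π×54.3×22.3) = 4.783×10^-6 K/W
R_ceramic-fibre blanket = ln(231.3/176.3)/(2π×0.0782×22.3) = 0.02478 K/W
R_cellular glass = ln(281.3/231.3)/(2π×0.0471×22.3) = 0.02966 K/W
R_outer film = 1/(h_o·2πr_oL) = 1/(9.64×2π×0.2813×22.3) = 0.002632 K/W
R_total = 0.05711 K/W
Q = ΔT/R_total = 172/0.05711

Q ≈ 3010 W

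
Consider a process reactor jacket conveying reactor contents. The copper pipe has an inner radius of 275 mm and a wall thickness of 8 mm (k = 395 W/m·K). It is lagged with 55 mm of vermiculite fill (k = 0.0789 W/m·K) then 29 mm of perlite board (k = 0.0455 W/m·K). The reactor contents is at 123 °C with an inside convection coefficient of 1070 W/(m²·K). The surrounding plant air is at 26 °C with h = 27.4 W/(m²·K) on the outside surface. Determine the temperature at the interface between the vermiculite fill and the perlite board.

For a radial system each layer contributes R = ln(r_out/r_in)/(2πkL); films add R = 1/(hA).
R_inner film = 1/(h_i·2πr₁L) = 1/(1070×2π×0.275×1) = 5.409×10^-4 K/W
R_copper pipe wall = ln(283/275)/(2π×395×1) = 1.155×10^-5 K/W
R_vermiculite fill = ln(338/283)/(2π×0.0789×1) = 0.3582 K/W
R_perlite board = ln(367/338)/(2π×0.0455×1) = 0.2879 K/W
R_outer film = 1/(h_o·2πr_oL) = 1/(27.4×2π×0.367×1) = 0.01583 K/W
R_total = 0.6626 K/W
Q = ΔT/R_total = 97/0.6626
Q = 146 W/m
T_interface = T_inner − Q·ΣR(inner→interface) = 123 − 146×0.3588

T ≈ 70.5 °C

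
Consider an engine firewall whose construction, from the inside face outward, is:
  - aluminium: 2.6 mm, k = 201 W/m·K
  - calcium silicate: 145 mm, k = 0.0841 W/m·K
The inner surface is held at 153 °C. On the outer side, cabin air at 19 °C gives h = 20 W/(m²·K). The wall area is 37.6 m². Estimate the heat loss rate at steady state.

Model the wall as resistances in series:
R_aluminium = L/(kA) = 0.0026/(201×37.6) = 3.44×10^-7 K/W
R_calcium silicate = L/(kA) = 0.145/(0.0841×37.6) = 0.04585 K/W
R_outer film = 1/(h_o·A) = 1/(20×37.6) = 0.00133 K/W
R_total = 0.04718 K/W
Q = ΔT / R_total = 134 / 0.04718

Q ≈ 2840 W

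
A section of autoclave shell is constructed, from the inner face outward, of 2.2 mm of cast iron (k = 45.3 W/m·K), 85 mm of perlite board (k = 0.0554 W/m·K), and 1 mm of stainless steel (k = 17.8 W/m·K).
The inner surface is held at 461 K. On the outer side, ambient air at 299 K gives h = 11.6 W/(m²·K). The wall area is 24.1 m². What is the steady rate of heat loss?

Using the resistance-network approach (series):
R_cast iron = L/(kA) = 0.0022/(45.3×24.1) = 2.015×10^-6 K/W
R_perlite board = L/(kA) = 0.085/(0.0554×24.1) = 0.06366 K/W
R_stainless steel = L/(kA) = 0.001/(17.8×24.1) = 2.331×10^-6 K/W
R_outer film = 1/(h_o·A) = 1/(11.6×24.1) = 0.003577 K/W
R_total = 0.06725 K/W
Q = ΔT / R_total = 162 / 0.06725

Q ≈ 2410 W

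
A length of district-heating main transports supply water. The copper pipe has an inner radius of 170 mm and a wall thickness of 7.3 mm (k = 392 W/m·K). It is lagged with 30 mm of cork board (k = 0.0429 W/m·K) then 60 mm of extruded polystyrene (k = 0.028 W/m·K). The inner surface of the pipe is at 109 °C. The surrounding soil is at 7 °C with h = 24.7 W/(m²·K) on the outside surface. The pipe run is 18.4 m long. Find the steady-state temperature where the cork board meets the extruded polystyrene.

Treating each annulus and film as a series resistance:
R_copper pipe wall = ln(177.3/170)/(2π×392×18.4) = 9.277×10^-7 K/W
R_cork board = ln(207.3/177.3)/(2π×0.0429×18.4) = 0.03152 K/W
R_extruded polystyrene = ln(267.3/207.3)/(2π×0.028×18.4) = 0.07853 K/W
R_outer film = 1/(h_o·2πr_oL) = 1/(24.7×2π×0.2673×18.4) = 0.00131 K/W
R_total = 0.1114 K/W
Q = ΔT/R_total = 102/0.1114
Q = 916 W
T_interface = T_inner − Q·ΣR(inner→interface) = 109 − 916×0.03152

T ≈ 80.1 °C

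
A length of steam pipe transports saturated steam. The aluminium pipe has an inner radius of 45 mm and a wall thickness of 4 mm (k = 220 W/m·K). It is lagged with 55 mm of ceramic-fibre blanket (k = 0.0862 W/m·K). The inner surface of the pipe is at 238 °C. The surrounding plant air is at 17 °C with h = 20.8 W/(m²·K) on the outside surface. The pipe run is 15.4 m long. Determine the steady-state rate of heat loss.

Per-layer cylindrical resistances, series-summed:
R_aluminium pipe wall = ln(49/45)/(2π×220×15.4) = 4×10^-6 K/W
R_ceramic-fibre blanket = ln(104/49)/(2π×0.0862×15.4) = 0.09023 K/W
R_outer film = 1/(h_o·2πr_oL) = 1/(20.8×2π×0.104×15.4) = 0.004778 K/W
R_total = 0.09501 K/W
Q = ΔT/R_total = 221/0.09501

Q ≈ 2330 W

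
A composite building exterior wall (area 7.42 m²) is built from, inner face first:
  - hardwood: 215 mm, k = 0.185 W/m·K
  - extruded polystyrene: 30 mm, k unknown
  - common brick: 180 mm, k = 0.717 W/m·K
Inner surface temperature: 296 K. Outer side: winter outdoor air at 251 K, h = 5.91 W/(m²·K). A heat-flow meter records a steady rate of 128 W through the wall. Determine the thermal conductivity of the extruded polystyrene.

Treating each layer as a thermal resistance in series:
R_hardwood = L/(kA) = 0.215/(0.185×7.42) = 0.1566 K/W
R_common brick = L/(kA) = 0.18/(0.717×7.42) = 0.03383 K/W
R_outer film = 1/(h_o·A) = 1/(5.91×7.42) = 0.0228 K/W
Sum of known resistances R_other = 0.2133 K/W
Total R = ΔT/Q = 45/128 = 0.3516 K/W
R_extruded polystyrene = R_total − R_other = 0.1383 K/W
k = L/(R·A) = 0.03/(0.1383×7.42)

k ≈ 0.0292 W/(m·K)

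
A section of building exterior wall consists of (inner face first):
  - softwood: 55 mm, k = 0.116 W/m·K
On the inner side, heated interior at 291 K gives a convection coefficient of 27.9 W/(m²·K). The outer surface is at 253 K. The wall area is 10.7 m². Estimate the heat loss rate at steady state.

Q ≈ 797 W

Treating each layer as a thermal resistance in series:
R_inner film = 1/(h_i·A) = 1/(27.9×10.7) = 0.00335 K/W
R_softwood = L/(kA) = 0.055/(0.116×10.7) = 0.04431 K/W
R_total = 0.04766 K/W
Q = ΔT / R_total = 38 / 0.04766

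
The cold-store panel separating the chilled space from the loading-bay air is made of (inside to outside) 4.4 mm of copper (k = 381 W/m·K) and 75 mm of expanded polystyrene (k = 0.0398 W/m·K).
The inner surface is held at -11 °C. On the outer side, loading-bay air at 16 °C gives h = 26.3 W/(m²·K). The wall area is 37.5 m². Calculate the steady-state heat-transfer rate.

Q ≈ 527 W

Model the wall as resistances in series:
R_copper = L/(kA) = 0.0044/(381×37.5) = 3.08×10^-7 K/W
R_expanded polystyrene = L/(kA) = 0.075/(0.0398×37.5) = 0.05025 K/W
R_outer film = 1/(h_o·A) = 1/(26.3×37.5) = 0.001014 K/W
R_total = 0.05127 K/W
Q = ΔT / R_total = 27 / 0.05127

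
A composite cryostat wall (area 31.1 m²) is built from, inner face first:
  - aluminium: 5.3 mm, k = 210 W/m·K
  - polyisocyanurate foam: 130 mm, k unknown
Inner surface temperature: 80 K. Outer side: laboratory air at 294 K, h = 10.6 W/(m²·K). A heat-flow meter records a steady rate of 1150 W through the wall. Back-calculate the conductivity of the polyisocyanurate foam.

k ≈ 0.0228 W/(m·K)

Series thermal resistances:
R_aluminium = L/(kA) = 0.0053/(210×31.1) = 8.115×10^-7 K/W
R_outer film = 1/(h_o·A) = 1/(10.6×31.1) = 0.003033 K/W
Sum of known resistances R_other = 0.003034 K/W
Total R = ΔT/Q = 214/1150 = 0.1861 K/W
R_polyisocyanurate foam = R_total − R_other = 0.1831 K/W
k = L/(R·A) = 0.13/(0.1831×31.1)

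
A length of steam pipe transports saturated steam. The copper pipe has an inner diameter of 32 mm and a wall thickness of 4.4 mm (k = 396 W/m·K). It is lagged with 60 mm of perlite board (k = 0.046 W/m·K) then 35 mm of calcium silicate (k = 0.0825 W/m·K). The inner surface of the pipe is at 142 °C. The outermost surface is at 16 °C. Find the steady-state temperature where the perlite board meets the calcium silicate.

For a radial system each layer contributes R = ln(r_out/r_in)/(2πkL); films add R = 1/(hA).
R_copper pipe wall = ln(20.4/16)/(2π×396×1) = 9.764×10^-5 K/W
R_perlite board = ln(80.4/20.4)/(2π×0.046×1) = 4.745 K/W
R_calcium silicate = ln(115.4/80.4)/(2π×0.0825×1) = 0.6972 K/W
R_total = 5.442 K/W
Q = ΔT/R_total = 126/5.442
Q = 23.2 W/m
T_interface = T_inner − Q·ΣR(inner→interface) = 142 − 23.2×4.745

T ≈ 32.1 °C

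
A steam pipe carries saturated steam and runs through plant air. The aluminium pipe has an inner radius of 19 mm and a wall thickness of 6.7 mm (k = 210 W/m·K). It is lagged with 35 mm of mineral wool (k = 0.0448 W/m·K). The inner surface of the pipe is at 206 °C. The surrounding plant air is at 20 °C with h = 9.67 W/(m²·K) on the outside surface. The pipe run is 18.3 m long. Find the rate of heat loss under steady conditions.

Q ≈ 1020 W

Cylindrical conduction, so R = ln(r₂/r₁)/(2πkL) per layer, in series:
R_aluminium pipe wall = ln(25.7/19)/(2π×210×18.3) = 1.251×10^-5 K/W
R_mineral wool = ln(60.7/25.7)/(2π×0.0448×18.3) = 0.1668 K/W
R_outer film = 1/(h_o·2πr_oL) = 1/(9.67×2π×0.0607×18.3) = 0.01482 K/W
R_total = 0.1817 K/W
Q = ΔT/R_total = 186/0.1817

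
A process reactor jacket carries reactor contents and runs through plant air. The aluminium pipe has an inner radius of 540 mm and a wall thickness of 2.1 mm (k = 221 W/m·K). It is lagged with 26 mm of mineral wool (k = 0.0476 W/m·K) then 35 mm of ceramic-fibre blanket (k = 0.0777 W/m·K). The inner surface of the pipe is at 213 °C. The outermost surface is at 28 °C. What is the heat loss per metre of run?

Per-layer cylindrical resistances, series-summed:
R_aluminium pipe wall = ln(542.1/540)/(2π×221×1) = 2.795×10^-6 K/W
R_mineral wool = ln(568.1/542.1)/(2π×0.0476×1) = 0.1566 K/W
R_ceramic-fibre blanket = ln(603.1/568.1)/(2π×0.0777×1) = 0.1225 K/W
R_total = 0.2791 K/W
Q = ΔT/R_total = 185/0.2791

q′ ≈ 663 W/m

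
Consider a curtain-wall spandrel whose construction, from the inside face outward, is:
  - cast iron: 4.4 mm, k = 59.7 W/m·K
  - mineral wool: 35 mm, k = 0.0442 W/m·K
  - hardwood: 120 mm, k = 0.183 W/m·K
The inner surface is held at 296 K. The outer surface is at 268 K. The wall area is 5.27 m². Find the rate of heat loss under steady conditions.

Q ≈ 102 W

Treating each layer as a thermal resistance in series:
R_cast iron = L/(kA) = 0.0044/(59.7×5.27) = 1.399×10^-5 K/W
R_mineral wool = L/(kA) = 0.035/(0.0442×5.27) = 0.1503 K/W
R_hardwood = L/(kA) = 0.12/(0.183×5.27) = 0.1244 K/W
R_total = 0.2747 K/W
Q = ΔT / R_total = 28 / 0.2747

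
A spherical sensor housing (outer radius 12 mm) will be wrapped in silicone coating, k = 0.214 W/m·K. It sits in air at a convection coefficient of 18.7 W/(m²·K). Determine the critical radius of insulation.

For a sphere r_cr = 2k/h = 2×0.214/18.7
r_cr = 22.9 mm; since the bare radius (12 mm) is below r_cr, adding a thin layer of insulation will *increase* heat loss.

r_cr ≈ 22.9 mm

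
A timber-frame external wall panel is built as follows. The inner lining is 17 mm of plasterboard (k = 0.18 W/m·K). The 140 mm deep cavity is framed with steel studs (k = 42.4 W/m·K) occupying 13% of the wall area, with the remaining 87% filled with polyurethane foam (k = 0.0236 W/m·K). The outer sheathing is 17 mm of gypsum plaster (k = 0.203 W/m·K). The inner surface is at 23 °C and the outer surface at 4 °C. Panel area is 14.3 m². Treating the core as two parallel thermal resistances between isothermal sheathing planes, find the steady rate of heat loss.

Q ≈ 1340 W

Sheathing layers in series; stud and cavity paths in parallel between them.
R_inner = 0.017/(0.18×14.3) = 0.006605 K/W
R_stud  = 0.14/(42.4×0.13×14.3) = 0.001776 K/W
R_cav   = 0.14/(0.0236×0.87×14.3) = 0.4768 K/W
1/R_core = 1/R_stud + 1/R_cav → R_core = 0.00177 K/W
R_outer = 0.017/(0.203×14.3) = 0.005856 K/W
R_total = 0.01423 K/W
Q = ΔT/R_total = 19/0.01423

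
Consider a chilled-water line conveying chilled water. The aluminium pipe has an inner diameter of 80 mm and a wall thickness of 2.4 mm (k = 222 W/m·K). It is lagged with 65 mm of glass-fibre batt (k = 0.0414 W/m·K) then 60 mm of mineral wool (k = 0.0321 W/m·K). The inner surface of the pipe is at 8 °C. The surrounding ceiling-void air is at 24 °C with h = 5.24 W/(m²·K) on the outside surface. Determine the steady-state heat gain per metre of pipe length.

Treating each annulus and film as a series resistance:
R_aluminium pipe wall = ln(42.4/40)/(2π×222×1) = 4.177×10^-5 K/W
R_glass-fibre batt = ln(107.4/42.4)/(2π×0.0414×1) = 3.573 K/W
R_mineral wool = ln(167.4/107.4)/(2π×0.0321×1) = 2.201 K/W
R_outer film = 1/(h_o·2πr_oL) = 1/(5.24×2π×0.1674×1) = 0.1814 K/W
R_total = 5.955 K/W
Q = ΔT/R_total = 16/5.955

q′ ≈ 2.69 W/m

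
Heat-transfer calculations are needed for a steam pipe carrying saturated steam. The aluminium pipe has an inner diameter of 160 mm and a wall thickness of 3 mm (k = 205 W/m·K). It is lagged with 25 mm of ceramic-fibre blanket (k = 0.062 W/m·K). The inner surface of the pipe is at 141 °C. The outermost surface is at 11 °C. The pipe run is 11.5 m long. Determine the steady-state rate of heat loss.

For a radial system each layer contributes R = ln(r_out/r_in)/(2πkL); films add R = 1/(hA).
R_aluminium pipe wall = ln(83/80)/(2π×205×11.5) = 2.485×10^-6 K/W
R_ceramic-fibre blanket = ln(108/83)/(2π×0.062×11.5) = 0.05877 K/W
R_total = 0.05877 K/W
Q = ΔT/R_total = 130/0.05877

Q ≈ 2210 W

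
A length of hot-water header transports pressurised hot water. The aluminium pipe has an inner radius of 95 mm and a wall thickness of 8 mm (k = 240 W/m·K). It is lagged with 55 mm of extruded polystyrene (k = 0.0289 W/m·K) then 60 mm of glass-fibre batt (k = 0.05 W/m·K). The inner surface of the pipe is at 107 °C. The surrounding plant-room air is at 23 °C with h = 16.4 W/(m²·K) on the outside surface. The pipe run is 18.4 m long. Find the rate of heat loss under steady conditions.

Q ≈ 451 W

Radial resistances (cylindrical: R_cond = ln(r_o/r_i)/(2πkL), R_conv = 1/(h·2πrL)):
R_aluminium pipe wall = ln(103/95)/(2π×240×18.4) = 2.914×10^-6 K/W
R_extruded polystyrene = ln(158/103)/(2π×0.0289×18.4) = 0.1281 K/W
R_glass-fibre batt = ln(218/158)/(2π×0.05×18.4) = 0.05569 K/W
R_outer film = 1/(h_o·2πr_oL) = 1/(16.4×2π×0.218×18.4) = 0.002419 K/W
R_total = 0.1862 K/W
Q = ΔT/R_total = 84/0.1862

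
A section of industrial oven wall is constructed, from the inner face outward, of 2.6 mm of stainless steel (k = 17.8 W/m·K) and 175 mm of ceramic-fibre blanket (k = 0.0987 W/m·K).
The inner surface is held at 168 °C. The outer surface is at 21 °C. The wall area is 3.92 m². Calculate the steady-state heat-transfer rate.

Q ≈ 325 W

Thermal resistances in series:
R_stainless steel = L/(kA) = 0.0026/(17.8×3.92) = 3.726×10^-5 K/W
R_ceramic-fibre blanket = L/(kA) = 0.175/(0.0987×3.92) = 0.4523 K/W
R_total = 0.4523 K/W
Q = ΔT / R_total = 147 / 0.4523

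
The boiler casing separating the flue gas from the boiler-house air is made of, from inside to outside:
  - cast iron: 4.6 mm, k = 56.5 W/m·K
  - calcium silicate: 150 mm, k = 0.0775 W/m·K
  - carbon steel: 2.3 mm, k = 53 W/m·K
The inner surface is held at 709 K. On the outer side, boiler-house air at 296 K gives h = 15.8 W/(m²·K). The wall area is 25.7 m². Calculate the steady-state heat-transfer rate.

Thermal resistances in series:
R_cast iron = L/(kA) = 0.0046/(56.5×25.7) = 3.168×10^-6 K/W
R_calcium silicate = L/(kA) = 0.15/(0.0775×25.7) = 0.07531 K/W
R_carbon steel = L/(kA) = 0.0023/(53×25.7) = 1.689×10^-6 K/W
R_outer film = 1/(h_o·A) = 1/(15.8×25.7) = 0.002463 K/W
R_total = 0.07778 K/W
Q = ΔT / R_total = 413 / 0.07778

Q ≈ 5310 W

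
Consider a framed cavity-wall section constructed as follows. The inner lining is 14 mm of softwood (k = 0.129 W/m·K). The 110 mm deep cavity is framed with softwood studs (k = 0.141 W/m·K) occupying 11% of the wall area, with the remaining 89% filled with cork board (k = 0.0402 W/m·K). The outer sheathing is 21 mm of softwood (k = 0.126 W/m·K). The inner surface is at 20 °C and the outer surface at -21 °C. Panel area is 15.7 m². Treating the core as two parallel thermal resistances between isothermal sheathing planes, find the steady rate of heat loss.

Q ≈ 266 W

Sheathing layers in series; stud and cavity paths in parallel between them.
R_inner = 0.014/(0.129×15.7) = 0.006913 K/W
R_stud  = 0.11/(0.141×0.11×15.7) = 0.4517 K/W
R_cav   = 0.11/(0.0402×0.89×15.7) = 0.1958 K/W
1/R_core = 1/R_stud + 1/R_cav → R_core = 0.1366 K/W
R_outer = 0.021/(0.126×15.7) = 0.01062 K/W
R_total = 0.1541 K/W
Q = ΔT/R_total = 41/0.1541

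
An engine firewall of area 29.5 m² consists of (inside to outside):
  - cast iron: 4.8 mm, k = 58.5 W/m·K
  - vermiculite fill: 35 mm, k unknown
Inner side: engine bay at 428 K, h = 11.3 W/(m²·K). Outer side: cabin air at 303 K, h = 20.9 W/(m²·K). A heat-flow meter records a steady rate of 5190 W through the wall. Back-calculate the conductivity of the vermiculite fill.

k ≈ 0.061 W/(m·K)

Model the wall as resistances in series:
R_inner film = 1/(h_i·A) = 1/(11.3×29.5) = 0.003 K/W
R_cast iron = L/(kA) = 0.0048/(58.5×29.5) = 2.781×10^-6 K/W
R_outer film = 1/(h_o·A) = 1/(20.9×29.5) = 0.001622 K/W
Sum of known resistances R_other = 0.004625 K/W
Total R = ΔT/Q = 125/5190 = 0.02408 K/W
R_vermiculite fill = R_total − R_other = 0.01946 K/W
k = L/(R·A) = 0.035/(0.01946×29.5)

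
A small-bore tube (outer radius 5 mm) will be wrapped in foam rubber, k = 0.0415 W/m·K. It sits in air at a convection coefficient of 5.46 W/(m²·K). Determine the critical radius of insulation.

r_cr ≈ 7.6 mm

For a cylinder r_cr = k/h = 0.0415/5.46
r_cr = 7.6 mm; since the bare radius (5 mm) is below r_cr, adding a thin layer of insulation will *increase* heat loss.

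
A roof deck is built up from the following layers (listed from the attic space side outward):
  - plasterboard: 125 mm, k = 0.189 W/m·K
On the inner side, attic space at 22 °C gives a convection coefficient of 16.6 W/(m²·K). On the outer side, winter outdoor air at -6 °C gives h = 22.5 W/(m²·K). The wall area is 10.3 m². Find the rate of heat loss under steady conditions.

Thermal resistances in series:
R_inner film = 1/(h_i·A) = 1/(16.6×10.3) = 0.005849 K/W
R_plasterboard = L/(kA) = 0.125/(0.189×10.3) = 0.06421 K/W
R_outer film = 1/(h_o·A) = 1/(22.5×10.3) = 0.004315 K/W
R_total = 0.07437 K/W
Q = ΔT / R_total = 28 / 0.07437

Q ≈ 376 W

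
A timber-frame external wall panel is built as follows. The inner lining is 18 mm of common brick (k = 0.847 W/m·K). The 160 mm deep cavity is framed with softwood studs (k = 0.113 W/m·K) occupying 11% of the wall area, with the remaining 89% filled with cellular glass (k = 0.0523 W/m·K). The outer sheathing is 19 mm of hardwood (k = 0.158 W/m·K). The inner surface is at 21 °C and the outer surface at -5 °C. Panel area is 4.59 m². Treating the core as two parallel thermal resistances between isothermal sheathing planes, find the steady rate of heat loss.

Q ≈ 41.8 W

Sheathing layers in series; stud and cavity paths in parallel between them.
R_inner = 0.018/(0.847×4.59) = 0.00463 K/W
R_stud  = 0.16/(0.113×0.11×4.59) = 2.804 K/W
R_cav   = 0.16/(0.0523×0.89×4.59) = 0.7489 K/W
1/R_core = 1/R_stud + 1/R_cav → R_core = 0.5911 K/W
R_outer = 0.019/(0.158×4.59) = 0.0262 K/W
R_total = 0.6219 K/W
Q = ΔT/R_total = 26/0.6219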